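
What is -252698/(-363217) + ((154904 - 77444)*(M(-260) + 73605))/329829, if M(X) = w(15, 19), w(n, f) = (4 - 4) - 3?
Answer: 690286691286094/39933166631 ≈ 17286.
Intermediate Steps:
w(n, f) = -3 (w(n, f) = 0 - 3 = -3)
M(X) = -3
-252698/(-363217) + ((154904 - 77444)*(M(-260) + 73605))/329829 = -252698/(-363217) + ((154904 - 77444)*(-3 + 73605))/329829 = -252698*(-1/363217) + (77460*73602)*(1/329829) = 252698/363217 + 5701210920*(1/329829) = 252698/363217 + 1900403640/109943 = 690286691286094/39933166631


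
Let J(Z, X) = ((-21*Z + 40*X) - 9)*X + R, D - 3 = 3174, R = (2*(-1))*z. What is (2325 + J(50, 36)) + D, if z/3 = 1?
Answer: 19212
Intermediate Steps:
z = 3 (z = 3*1 = 3)
R = -6 (R = (2*(-1))*3 = -2*3 = -6)
D = 3177 (D = 3 + 3174 = 3177)
J(Z, X) = -6 + X*(-9 - 21*Z + 40*X) (J(Z, X) = ((-21*Z + 40*X) - 9)*X - 6 = (-9 - 21*Z + 40*X)*X - 6 = X*(-9 - 21*Z + 40*X) - 6 = -6 + X*(-9 - 21*Z + 40*X))
(2325 + J(50, 36)) + D = (2325 + (-6 - 9*36 + 40*36² - 21*36*50)) + 3177 = (2325 + (-6 - 324 + 40*1296 - 37800)) + 3177 = (2325 + (-6 - 324 + 51840 - 37800)) + 3177 = (2325 + 13710) + 3177 = 16035 + 3177 = 19212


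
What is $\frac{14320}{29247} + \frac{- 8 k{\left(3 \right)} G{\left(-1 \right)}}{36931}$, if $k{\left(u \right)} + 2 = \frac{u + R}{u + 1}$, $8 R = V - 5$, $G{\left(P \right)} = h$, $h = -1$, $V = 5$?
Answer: $\frac{528559450}{1080120957} \approx 0.48935$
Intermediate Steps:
$G{\left(P \right)} = -1$
$R = 0$ ($R = \frac{5 - 5}{8} = \frac{1}{8} \cdot 0 = 0$)
$k{\left(u \right)} = -2 + \frac{u}{1 + u}$ ($k{\left(u \right)} = -2 + \frac{u + 0}{u + 1} = -2 + \frac{u}{1 + u}$)
$\frac{14320}{29247} + \frac{- 8 k{\left(3 \right)} G{\left(-1 \right)}}{36931} = \frac{14320}{29247} + \frac{- 8 \frac{-2 - 3}{1 + 3} \left(-1\right)}{36931} = 14320 \cdot \frac{1}{29247} + - 8 \frac{-2 - 3}{4} \left(-1\right) \frac{1}{36931} = \frac{14320}{29247} + - 8 \cdot \frac{1}{4} \left(-5\right) \left(-1\right) \frac{1}{36931} = \frac{14320}{29247} + \left(-8\right) \left(- \frac{5}{4}\right) \left(-1\right) \frac{1}{36931} = \frac{14320}{29247} + 10 \left(-1\right) \frac{1}{36931} = \frac{14320}{29247} - \frac{10}{36931} = \frac{528559450}{1080120957}$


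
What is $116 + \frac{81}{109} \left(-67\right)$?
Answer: $\frac{7217}{109} \approx 66.211$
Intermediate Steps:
$116 + \frac{81}{109} \left(-67\right) = 116 - \frac{5427}{109} = \frac{7217}{109}$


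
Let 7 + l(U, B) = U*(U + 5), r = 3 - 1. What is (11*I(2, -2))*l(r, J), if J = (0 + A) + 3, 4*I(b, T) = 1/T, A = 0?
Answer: -77/8 ≈ -9.6250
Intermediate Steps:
r = 2
I(b, T) = 1/(4*T)
J = 3 (J = (0 + 0) + 3 = 0 + 3 = 3)
l(U, B) = -7 + U*(5 + U) (l(U, B) = -7 + U*(U + 5) = -7 + U*(5 + U))
(11*I(2, -2))*l(r, J) = (11*((1/4)/(-2)))*(-7 + 2**2 + 5*2) = (11*((1/4)*(-1/2)))*(-7 + 4 + 10) = (11*(-1/8))*7 = -11/8*7 = -77/8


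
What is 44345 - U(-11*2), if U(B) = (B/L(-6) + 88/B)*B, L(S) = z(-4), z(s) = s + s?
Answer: 88635/2 ≈ 44318.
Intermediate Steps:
z(s) = 2*s
L(S) = -8 (L(S) = 2*(-4) = -8)
U(B) = B*(88/B - B/8) (U(B) = (B/(-8) + 88/B)*B = (B*(-⅛) + 88/B)*B = (-B/8 + 88/B)*B = (88/B - B/8)*B = B*(88/B - B/8))
44345 - U(-11*2) = 44345 - (88 - (-11*2)²/8) = 44345 - (88 - ⅛*(-22)²) = 44345 - (88 - ⅛*484) = 44345 - (88 - 121/2) = 44345 - 1*55/2 = 44345 - 55/2 = 88635/2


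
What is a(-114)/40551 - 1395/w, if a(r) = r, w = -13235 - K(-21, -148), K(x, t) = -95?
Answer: 407931/3946964 ≈ 0.10335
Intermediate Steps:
w = -13140 (w = -13235 - 1*(-95) = -13235 + 95 = -13140)
a(-114)/40551 - 1395/w = -114/40551 - 1395/(-13140) = -114*1/40551 - 1395*(-1/13140) = -38/13517 + 31/292 = 407931/3946964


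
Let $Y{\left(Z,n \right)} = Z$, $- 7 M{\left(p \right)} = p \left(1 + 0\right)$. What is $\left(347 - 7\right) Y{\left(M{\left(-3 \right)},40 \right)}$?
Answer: $\frac{1020}{7} \approx 145.71$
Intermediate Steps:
$M{\left(p \right)} = - \frac{p}{7}$ ($M{\left(p \right)} = - \frac{p \left(1 + 0\right)}{7} = - \frac{p 1}{7} = - \frac{p}{7}$)
$\left(347 - 7\right) Y{\left(M{\left(-3 \right)},40 \right)} = \left(347 - 7\right) \left(\left(- \frac{1}{7}\right) \left(-3\right)\right) = \left(347 - 7\right) \frac{3}{7} = 340 \cdot \frac{3}{7} = \frac{1020}{7}$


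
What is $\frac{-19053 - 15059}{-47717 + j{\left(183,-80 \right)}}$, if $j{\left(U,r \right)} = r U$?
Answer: $\frac{34112}{62357} \approx 0.54704$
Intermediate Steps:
$j{\left(U,r \right)} = U r$
$\frac{-19053 - 15059}{-47717 + j{\left(183,-80 \right)}} = \frac{-19053 - 15059}{-47717 + 183 \left(-80\right)} = - \frac{34112}{-47717 - 14640} = - \frac{34112}{-62357} = \left(-34112\right) \left(- \frac{1}{62357}\right) = \frac{34112}{62357}$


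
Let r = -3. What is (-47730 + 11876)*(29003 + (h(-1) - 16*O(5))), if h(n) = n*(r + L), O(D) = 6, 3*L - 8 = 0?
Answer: -3109330588/3 ≈ -1.0364e+9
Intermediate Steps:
L = 8/3 (L = 8/3 + (⅓)*0 = 8/3 + 0 = 8/3 ≈ 2.6667)
h(n) = -n/3 (h(n) = n*(-3 + 8/3) = n*(-⅓) = -n/3)
(-47730 + 11876)*(29003 + (h(-1) - 16*O(5))) = (-47730 + 11876)*(29003 + (-⅓*(-1) - 16*6)) = -35854*(29003 + (⅓ - 96)) = -35854*(29003 - 287/3) = -35854*86722/3 = -3109330588/3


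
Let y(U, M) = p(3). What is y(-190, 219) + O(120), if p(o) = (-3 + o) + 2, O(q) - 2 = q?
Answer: 124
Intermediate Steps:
O(q) = 2 + q
p(o) = -1 + o
y(U, M) = 2 (y(U, M) = -1 + 3 = 2)
y(-190, 219) + O(120) = 2 + (2 + 120) = 2 + 122 = 124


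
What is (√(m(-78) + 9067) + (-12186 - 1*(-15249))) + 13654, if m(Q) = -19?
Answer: 16717 + 2*√2262 ≈ 16812.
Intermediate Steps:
(√(m(-78) + 9067) + (-12186 - 1*(-15249))) + 13654 = (√(-19 + 9067) + (-12186 - 1*(-15249))) + 13654 = (√9048 + (-12186 + 15249)) + 13654 = (2*√2262 + 3063) + 13654 = (3063 + 2*√2262) + 13654 = 16717 + 2*√2262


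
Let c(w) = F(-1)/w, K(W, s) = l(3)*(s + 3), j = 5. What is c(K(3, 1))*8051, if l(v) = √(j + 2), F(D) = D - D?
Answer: 0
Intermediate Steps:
F(D) = 0
l(v) = √7 (l(v) = √(5 + 2) = √7)
K(W, s) = √7*(3 + s) (K(W, s) = √7*(s + 3) = √7*(3 + s))
c(w) = 0 (c(w) = 0/w = 0)
c(K(3, 1))*8051 = 0*8051 = 0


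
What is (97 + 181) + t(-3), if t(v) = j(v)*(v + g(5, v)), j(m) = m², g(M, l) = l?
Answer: 224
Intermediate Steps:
t(v) = 2*v³ (t(v) = v²*(v + v) = v²*(2*v) = 2*v³)
(97 + 181) + t(-3) = (97 + 181) + 2*(-3)³ = 278 + 2*(-27) = 278 - 54 = 224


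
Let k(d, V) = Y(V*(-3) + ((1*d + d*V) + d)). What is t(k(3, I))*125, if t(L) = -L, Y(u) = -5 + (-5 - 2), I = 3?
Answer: 1500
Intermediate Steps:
Y(u) = -12 (Y(u) = -5 - 7 = -12)
k(d, V) = -12
t(k(3, I))*125 = -1*(-12)*125 = 12*125 = 1500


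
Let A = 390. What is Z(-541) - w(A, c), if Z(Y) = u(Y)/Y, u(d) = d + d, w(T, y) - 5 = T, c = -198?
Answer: -393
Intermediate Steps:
w(T, y) = 5 + T
u(d) = 2*d
Z(Y) = 2 (Z(Y) = (2*Y)/Y = 2)
Z(-541) - w(A, c) = 2 - (5 + 390) = 2 - 1*395 = 2 - 395 = -393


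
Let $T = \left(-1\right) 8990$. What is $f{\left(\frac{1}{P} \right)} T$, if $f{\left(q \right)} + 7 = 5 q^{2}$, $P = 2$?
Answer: $\frac{103385}{2} \approx 51693.0$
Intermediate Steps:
$f{\left(q \right)} = -7 + 5 q^{2}$
$T = -8990$
$f{\left(\frac{1}{P} \right)} T = \left(-7 + 5 \left(\frac{1}{2}\right)^{2}\right) \left(-8990\right) = \left(-7 + \frac{5}{4}\right) \left(-8990\right) = \left(- \frac{23}{4}\right) \left(-8990\right) = \frac{103385}{2}$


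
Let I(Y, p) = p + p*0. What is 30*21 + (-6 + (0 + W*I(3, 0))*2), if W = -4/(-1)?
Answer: 624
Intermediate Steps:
W = 4 (W = -4*(-1) = 4)
I(Y, p) = p (I(Y, p) = p + 0 = p)
30*21 + (-6 + (0 + W*I(3, 0))*2) = 30*21 + (-6 + (0 + 4*0)*2) = 630 + (-6 + (0 + 0)*2) = 630 + (-6 + 0*2) = 630 + (-6 + 0) = 630 - 6 = 624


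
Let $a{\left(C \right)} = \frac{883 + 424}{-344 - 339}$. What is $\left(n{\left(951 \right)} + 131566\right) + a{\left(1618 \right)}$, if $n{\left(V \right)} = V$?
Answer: $\frac{90507804}{683} \approx 1.3252 \cdot 10^{5}$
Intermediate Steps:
$a{\left(C \right)} = - \frac{1307}{683}$ ($a{\left(C \right)} = \frac{1307}{-683} = 1307 \left(- \frac{1}{683}\right) = - \frac{1307}{683}$)
$\left(n{\left(951 \right)} + 131566\right) + a{\left(1618 \right)} = \left(951 + 131566\right) - \frac{1307}{683} = 132517 - \frac{1307}{683} = \frac{90507804}{683}$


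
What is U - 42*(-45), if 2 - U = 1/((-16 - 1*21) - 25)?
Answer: 117305/62 ≈ 1892.0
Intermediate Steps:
U = 125/62 (U = 2 - 1/((-16 - 1*21) - 25) = 2 - 1/((-16 - 21) - 25) = 2 - 1/(-37 - 25) = 2 - 1/(-62) = 2 - 1*(-1/62) = 2 + 1/62 = 125/62 ≈ 2.0161)
U - 42*(-45) = 125/62 - 42*(-45) = 125/62 + 1890 = 117305/62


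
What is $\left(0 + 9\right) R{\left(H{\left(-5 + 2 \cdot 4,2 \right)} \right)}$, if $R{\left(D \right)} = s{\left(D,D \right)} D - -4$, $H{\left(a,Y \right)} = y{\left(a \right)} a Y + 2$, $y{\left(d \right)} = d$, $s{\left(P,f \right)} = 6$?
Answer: $1116$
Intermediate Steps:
$H{\left(a,Y \right)} = 2 + Y a^{2}$ ($H{\left(a,Y \right)} = a a Y + 2 = a^{2} Y + 2 = Y a^{2} + 2 = 2 + Y a^{2}$)
$R{\left(D \right)} = 4 + 6 D$ ($R{\left(D \right)} = 6 D - -4 = 6 D + 4 = 4 + 6 D$)
$\left(0 + 9\right) R{\left(H{\left(-5 + 2 \cdot 4,2 \right)} \right)} = \left(0 + 9\right) \left(4 + 6 \left(2 + 2 \left(-5 + 2 \cdot 4\right)^{2}\right)\right) = 9 \left(4 + 6 \left(2 + 2 \left(-5 + 8\right)^{2}\right)\right) = 9 \left(4 + 6 \left(2 + 2 \cdot 3^{2}\right)\right) = 9 \left(4 + 6 \left(2 + 2 \cdot 9\right)\right) = 9 \left(4 + 6 \left(2 + 18\right)\right) = 9 \left(4 + 6 \cdot 20\right) = 9 \left(4 + 120\right) = 9 \cdot 124 = 1116$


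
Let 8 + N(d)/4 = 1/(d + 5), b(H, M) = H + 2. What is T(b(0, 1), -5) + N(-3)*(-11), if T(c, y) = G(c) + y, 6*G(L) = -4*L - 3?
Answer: 1939/6 ≈ 323.17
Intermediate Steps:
b(H, M) = 2 + H
G(L) = -½ - 2*L/3 (G(L) = (-4*L - 3)/6 = (-3 - 4*L)/6 = -½ - 2*L/3)
T(c, y) = -½ + y - 2*c/3 (T(c, y) = (-½ - 2*c/3) + y = -½ + y - 2*c/3)
N(d) = -32 + 4/(5 + d) (N(d) = -32 + 4/(d + 5) = -32 + 4/(5 + d))
T(b(0, 1), -5) + N(-3)*(-11) = (-½ - 5 - 2*(2 + 0)/3) + (4*(-39 - 8*(-3))/(5 - 3))*(-11) = (-½ - 5 - ⅔*2) + (4*(-39 + 24)/2)*(-11) = (-½ - 5 - 4/3) + (4*(½)*(-15))*(-11) = -41/6 - 30*(-11) = -41/6 + 330 = 1939/6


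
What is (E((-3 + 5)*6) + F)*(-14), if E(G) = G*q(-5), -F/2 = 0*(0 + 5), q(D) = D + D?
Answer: 1680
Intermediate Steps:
q(D) = 2*D
F = 0 (F = -0*(0 + 5) = -0*5 = -2*0 = 0)
E(G) = -10*G (E(G) = G*(2*(-5)) = G*(-10) = -10*G)
(E((-3 + 5)*6) + F)*(-14) = (-10*(-3 + 5)*6 + 0)*(-14) = (-20*6 + 0)*(-14) = (-10*12 + 0)*(-14) = (-120 + 0)*(-14) = -120*(-14) = 1680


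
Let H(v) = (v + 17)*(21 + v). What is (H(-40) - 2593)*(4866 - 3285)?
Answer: -3408636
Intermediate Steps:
H(v) = (17 + v)*(21 + v)
(H(-40) - 2593)*(4866 - 3285) = ((357 + (-40)² + 38*(-40)) - 2593)*(4866 - 3285) = ((357 + 1600 - 1520) - 2593)*1581 = (437 - 2593)*1581 = -2156*1581 = -3408636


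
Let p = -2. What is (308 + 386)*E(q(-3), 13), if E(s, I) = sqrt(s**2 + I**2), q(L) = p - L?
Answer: 694*sqrt(170) ≈ 9048.7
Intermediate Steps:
q(L) = -2 - L
E(s, I) = sqrt(I**2 + s**2)
(308 + 386)*E(q(-3), 13) = (308 + 386)*sqrt(13**2 + (-2 - 1*(-3))**2) = 694*sqrt(169 + (-2 + 3)**2) = 694*sqrt(169 + 1**2) = 694*sqrt(169 + 1) = 694*sqrt(170)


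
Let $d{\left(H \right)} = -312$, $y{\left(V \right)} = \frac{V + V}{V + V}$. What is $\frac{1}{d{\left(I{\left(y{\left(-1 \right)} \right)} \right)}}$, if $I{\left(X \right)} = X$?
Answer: $- \frac{1}{312} \approx -0.0032051$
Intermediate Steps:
$y{\left(V \right)} = 1$ ($y{\left(V \right)} = \frac{2 V}{2 V} = 2 V \frac{1}{2 V} = 1$)
$\frac{1}{d{\left(I{\left(y{\left(-1 \right)} \right)} \right)}} = \frac{1}{-312} = - \frac{1}{312}$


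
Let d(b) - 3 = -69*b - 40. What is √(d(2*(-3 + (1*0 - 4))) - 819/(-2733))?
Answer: 16*√3012677/911 ≈ 30.484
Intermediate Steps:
d(b) = -37 - 69*b (d(b) = 3 + (-69*b - 40) = 3 + (-40 - 69*b) = -37 - 69*b)
√(d(2*(-3 + (1*0 - 4))) - 819/(-2733)) = √((-37 - 138*(-3 + (1*0 - 4))) - 819/(-2733)) = √((-37 - 138*(-3 + (0 - 4))) - 819*(-1/2733)) = √((-37 - 138*(-3 - 4)) + 273/911) = √((-37 - 138*(-7)) + 273/911) = √((-37 - 69*(-14)) + 273/911) = √((-37 + 966) + 273/911) = √(929 + 273/911) = √(846592/911) = 16*√3012677/911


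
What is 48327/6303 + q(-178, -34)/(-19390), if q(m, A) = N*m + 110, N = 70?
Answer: 33830086/4073839 ≈ 8.3042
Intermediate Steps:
q(m, A) = 110 + 70*m (q(m, A) = 70*m + 110 = 110 + 70*m)
48327/6303 + q(-178, -34)/(-19390) = 48327/6303 + (110 + 70*(-178))/(-19390) = 48327*(1/6303) + (110 - 12460)*(-1/19390) = 16109/2101 - 12350*(-1/19390) = 16109/2101 + 1235/1939 = 33830086/4073839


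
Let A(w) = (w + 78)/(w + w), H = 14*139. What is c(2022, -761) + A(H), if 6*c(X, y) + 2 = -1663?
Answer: -539003/1946 ≈ -276.98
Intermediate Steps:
c(X, y) = -555/2 (c(X, y) = -⅓ + (⅙)*(-1663) = -⅓ - 1663/6 = -555/2)
H = 1946
A(w) = (78 + w)/(2*w) (A(w) = (78 + w)/((2*w)) = (78 + w)*(1/(2*w)) = (78 + w)/(2*w))
c(2022, -761) + A(H) = -555/2 + (½)*(78 + 1946)/1946 = -555/2 + (½)*(1/1946)*2024 = -555/2 + 506/973 = -539003/1946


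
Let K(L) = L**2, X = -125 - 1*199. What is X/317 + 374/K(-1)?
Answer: 118234/317 ≈ 372.98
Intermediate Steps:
X = -324 (X = -125 - 199 = -324)
X/317 + 374/K(-1) = -324/317 + 374/((-1)**2) = -324*1/317 + 374/1 = -324/317 + 374*1 = -324/317 + 374 = 118234/317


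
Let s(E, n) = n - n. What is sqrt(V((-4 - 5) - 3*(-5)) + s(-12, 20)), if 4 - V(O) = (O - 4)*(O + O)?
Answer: 2*I*sqrt(5) ≈ 4.4721*I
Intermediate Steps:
s(E, n) = 0
V(O) = 4 - 2*O*(-4 + O) (V(O) = 4 - (O - 4)*(O + O) = 4 - (-4 + O)*2*O = 4 - 2*O*(-4 + O))
sqrt(V((-4 - 5) - 3*(-5)) + s(-12, 20)) = sqrt((4 - 2*((-4 - 5) - 3*(-5))**2 + 8*((-4 - 5) - 3*(-5))) + 0) = sqrt((4 - 2*(-9 + 15)**2 + 8*(-9 + 15)) + 0) = sqrt((4 - 2*6**2 + 8*6) + 0) = sqrt((4 - 2*36 + 48) + 0) = sqrt((4 - 72 + 48) + 0) = sqrt(-20 + 0) = sqrt(-20) = 2*I*sqrt(5)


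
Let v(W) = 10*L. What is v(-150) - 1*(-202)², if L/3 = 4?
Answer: -40684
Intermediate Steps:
L = 12 (L = 3*4 = 12)
v(W) = 120 (v(W) = 10*12 = 120)
v(-150) - 1*(-202)² = 120 - 1*(-202)² = 120 - 1*40804 = 120 - 40804 = -40684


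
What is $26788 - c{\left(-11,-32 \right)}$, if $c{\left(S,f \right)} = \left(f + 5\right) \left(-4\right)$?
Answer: $26680$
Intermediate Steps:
$c{\left(S,f \right)} = -20 - 4 f$ ($c{\left(S,f \right)} = \left(5 + f\right) \left(-4\right) = -20 - 4 f$)
$26788 - c{\left(-11,-32 \right)} = 26788 - \left(-20 - -128\right) = 26788 - \left(-20 + 128\right) = 26788 - 108 = 26680$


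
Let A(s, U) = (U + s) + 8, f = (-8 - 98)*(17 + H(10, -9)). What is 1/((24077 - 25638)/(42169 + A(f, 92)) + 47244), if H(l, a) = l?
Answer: 39407/1861742747 ≈ 2.1167e-5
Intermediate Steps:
f = -2862 (f = (-8 - 98)*(17 + 10) = -106*27 = -2862)
A(s, U) = 8 + U + s
1/((24077 - 25638)/(42169 + A(f, 92)) + 47244) = 1/((24077 - 25638)/(42169 + (8 + 92 - 2862)) + 47244) = 1/(-1561/(42169 - 2762) + 47244) = 1/(-1561/39407 + 47244) = 1/(1861742747/39407) = 39407/1861742747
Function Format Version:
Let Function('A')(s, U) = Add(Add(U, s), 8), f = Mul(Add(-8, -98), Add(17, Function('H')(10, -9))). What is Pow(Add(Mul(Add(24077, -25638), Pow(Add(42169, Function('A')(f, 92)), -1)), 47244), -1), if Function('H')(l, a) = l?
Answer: Rational(39407, 1861742747) ≈ 2.1167e-5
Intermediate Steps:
f = -2862 (f = Mul(Add(-8, -98), Add(17, 10)) = Mul(-106, 27) = -2862)
Function('A')(s, U) = Add(8, U, s)
Pow(Add(Mul(Add(24077, -25638), Pow(Add(42169, Function('A')(f, 92)), -1)), 47244), -1) = Pow(Add(Mul(Add(24077, -25638), Pow(Add(42169, Add(8, 92, -2862)), -1)), 47244), -1) = Pow(Add(Mul(-1561, Pow(Add(42169, -2762), -1)), 47244), -1) = Pow(Add(Mul(-1561, Pow(39407, -1)), 47244), -1) = Pow(Add(Mul(-1561, Rational(1, 39407)), 47244), -1) = Pow(Add(Rational(-1561, 39407), 47244), -1) = Pow(Rational(1861742747, 39407), -1) = Rational(39407, 1861742747)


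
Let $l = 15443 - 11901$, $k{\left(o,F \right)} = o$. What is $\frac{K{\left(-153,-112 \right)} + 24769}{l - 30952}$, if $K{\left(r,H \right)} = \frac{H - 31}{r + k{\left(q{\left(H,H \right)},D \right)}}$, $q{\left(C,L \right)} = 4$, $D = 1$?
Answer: $- \frac{1845362}{2042045} \approx -0.90368$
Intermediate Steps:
$l = 3542$ ($l = 15443 - 11901 = 3542$)
$K{\left(r,H \right)} = \frac{-31 + H}{4 + r}$ ($K{\left(r,H \right)} = \frac{H - 31}{r + 4} = \frac{-31 + H}{4 + r}$)
$\frac{K{\left(-153,-112 \right)} + 24769}{l - 30952} = \frac{\frac{-31 - 112}{4 - 153} + 24769}{3542 - 30952} = \frac{\frac{1}{-149} \left(-143\right) + 24769}{-27410} = \left(\left(- \frac{1}{149}\right) \left(-143\right) + 24769\right) \left(- \frac{1}{27410}\right) = \left(\frac{143}{149} + 24769\right) \left(- \frac{1}{27410}\right) = \frac{3690724}{149} \left(- \frac{1}{27410}\right) = - \frac{1845362}{2042045}$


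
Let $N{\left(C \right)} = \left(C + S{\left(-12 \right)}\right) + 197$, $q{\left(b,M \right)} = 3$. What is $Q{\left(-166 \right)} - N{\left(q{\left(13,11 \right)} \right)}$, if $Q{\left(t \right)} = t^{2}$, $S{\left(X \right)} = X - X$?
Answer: $27356$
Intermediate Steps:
$S{\left(X \right)} = 0$
$N{\left(C \right)} = 197 + C$ ($N{\left(C \right)} = \left(C + 0\right) + 197 = C + 197 = 197 + C$)
$Q{\left(-166 \right)} - N{\left(q{\left(13,11 \right)} \right)} = \left(-166\right)^{2} - \left(197 + 3\right) = 27556 - 200 = 27356$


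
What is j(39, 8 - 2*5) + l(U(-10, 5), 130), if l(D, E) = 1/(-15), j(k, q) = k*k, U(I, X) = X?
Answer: 22814/15 ≈ 1520.9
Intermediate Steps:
j(k, q) = k**2
l(D, E) = -1/15
j(39, 8 - 2*5) + l(U(-10, 5), 130) = 39**2 - 1/15 = 1521 - 1/15 = 22814/15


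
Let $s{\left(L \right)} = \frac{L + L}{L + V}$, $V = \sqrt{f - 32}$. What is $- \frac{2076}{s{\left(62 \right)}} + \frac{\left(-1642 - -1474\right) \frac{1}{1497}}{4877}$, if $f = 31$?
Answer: $- \frac{2526100730}{2433623} - \frac{519 i}{31} \approx -1038.0 - 16.742 i$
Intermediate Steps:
$V = i$ ($V = \sqrt{31 - 32} = \sqrt{-1} = i \approx 1.0 i$)
$s{\left(L \right)} = \frac{2 L}{i + L}$ ($s{\left(L \right)} = \frac{L + L}{L + i} = \frac{2 L}{i + L}$)
$- \frac{2076}{s{\left(62 \right)}} + \frac{\left(-1642 - -1474\right) \frac{1}{1497}}{4877} = - \frac{2076}{2 \cdot 62 \frac{1}{i + 62}} + \frac{\left(-1642 - -1474\right) \frac{1}{1497}}{4877} = - \frac{2076}{2 \cdot 62 \frac{1}{62 + i}} + \left(-1642 + 1474\right) \frac{1}{1497} \cdot \frac{1}{4877} = - \frac{2076}{2 \cdot 62 \frac{62 - i}{3845}} + \left(-168\right) \frac{1}{1497} \cdot \frac{1}{4877} = - \frac{2076}{\frac{7688}{3845} - \frac{124 i}{3845}} - \frac{56}{2433623} = - 2076 \frac{3845 \left(\frac{7688}{3845} + \frac{124 i}{3845}\right)}{15376} - \frac{56}{2433623} = - \frac{1995555 \left(\frac{7688}{3845} + \frac{124 i}{3845}\right)}{3844} - \frac{56}{2433623} = - \frac{56}{2433623} - \frac{1995555 \left(\frac{7688}{3845} + \frac{124 i}{3845}\right)}{3844}$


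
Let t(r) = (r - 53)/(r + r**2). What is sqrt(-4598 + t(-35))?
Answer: I*sqrt(1627833130)/595 ≈ 67.809*I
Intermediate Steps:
t(r) = (-53 + r)/(r + r**2)
sqrt(-4598 + t(-35)) = sqrt(-4598 + (-53 - 35)/((-35)*(1 - 35))) = sqrt(-4598 - 1/35*(-88)/(-34)) = sqrt(-4598 - 1/35*(-1/34)*(-88)) = sqrt(-4598 - 44/595) = sqrt(-2735854/595) = I*sqrt(1627833130)/595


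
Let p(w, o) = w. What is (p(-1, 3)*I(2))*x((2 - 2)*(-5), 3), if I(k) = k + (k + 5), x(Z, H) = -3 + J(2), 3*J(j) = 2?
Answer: 21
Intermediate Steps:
J(j) = ⅔ (J(j) = (⅓)*2 = ⅔)
x(Z, H) = -7/3 (x(Z, H) = -3 + ⅔ = -7/3)
I(k) = 5 + 2*k (I(k) = k + (5 + k) = 5 + 2*k)
(p(-1, 3)*I(2))*x((2 - 2)*(-5), 3) = -(5 + 2*2)*(-7/3) = -(5 + 4)*(-7/3) = -1*9*(-7/3) = -9*(-7/3) = 21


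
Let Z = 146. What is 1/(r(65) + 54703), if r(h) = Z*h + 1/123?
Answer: 123/7895740 ≈ 1.5578e-5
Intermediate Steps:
r(h) = 1/123 + 146*h (r(h) = 146*h + 1/123 = 1/123 + 146*h)
1/(r(65) + 54703) = 1/((1/123 + 146*65) + 54703) = 1/((1/123 + 9490) + 54703) = 1/(1167271/123 + 54703) = 1/(7895740/123) = 123/7895740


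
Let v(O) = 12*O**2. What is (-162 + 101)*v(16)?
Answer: -187392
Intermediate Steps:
(-162 + 101)*v(16) = (-162 + 101)*(12*16**2) = -732*256 = -61*3072 = -187392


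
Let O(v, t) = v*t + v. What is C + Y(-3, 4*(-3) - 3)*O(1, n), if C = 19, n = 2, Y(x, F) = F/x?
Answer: 34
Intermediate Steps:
O(v, t) = v + t*v (O(v, t) = t*v + v = v + t*v)
C + Y(-3, 4*(-3) - 3)*O(1, n) = 19 + ((4*(-3) - 3)/(-3))*(1*(1 + 2)) = 19 + ((-12 - 3)*(-⅓))*(1*3) = 19 - 15*(-⅓)*3 = 19 + 5*3 = 19 + 15 = 34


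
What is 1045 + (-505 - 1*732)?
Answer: -192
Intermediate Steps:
1045 + (-505 - 1*732) = 1045 + (-505 - 732) = 1045 - 1237 = -192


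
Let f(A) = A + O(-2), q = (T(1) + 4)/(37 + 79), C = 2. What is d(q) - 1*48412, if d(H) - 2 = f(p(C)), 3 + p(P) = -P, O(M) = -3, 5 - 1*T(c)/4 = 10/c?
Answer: -48418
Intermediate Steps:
T(c) = 20 - 40/c
p(P) = -3 - P
q = -4/29 (q = ((20 - 40/1) + 4)/(37 + 79) = ((20 - 40*1) + 4)/116 = ((20 - 40) + 4)*(1/116) = (-20 + 4)*(1/116) = -16*1/116 = -4/29 ≈ -0.13793)
f(A) = -3 + A (f(A) = A - 3 = -3 + A)
d(H) = -6 (d(H) = 2 + (-3 + (-3 - 1*2)) = 2 + (-3 + (-3 - 2)) = 2 + (-3 - 5) = 2 - 8 = -6)
d(q) - 1*48412 = -6 - 1*48412 = -6 - 48412 = -48418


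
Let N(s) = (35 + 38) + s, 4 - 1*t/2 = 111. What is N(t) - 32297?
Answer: -32438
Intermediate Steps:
t = -214 (t = 8 - 2*111 = 8 - 222 = -214)
N(s) = 73 + s
N(t) - 32297 = (73 - 214) - 32297 = -141 - 32297 = -32438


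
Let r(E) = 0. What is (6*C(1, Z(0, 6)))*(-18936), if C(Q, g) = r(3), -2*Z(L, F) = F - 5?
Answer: 0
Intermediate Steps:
Z(L, F) = 5/2 - F/2 (Z(L, F) = -(F - 5)/2 = -(-5 + F)/2 = 5/2 - F/2)
C(Q, g) = 0
(6*C(1, Z(0, 6)))*(-18936) = (6*0)*(-18936) = 0*(-18936) = 0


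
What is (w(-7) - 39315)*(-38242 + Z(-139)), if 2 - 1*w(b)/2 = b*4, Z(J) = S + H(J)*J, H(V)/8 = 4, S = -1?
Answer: 1675835205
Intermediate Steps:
H(V) = 32 (H(V) = 8*4 = 32)
Z(J) = -1 + 32*J
w(b) = 4 - 8*b (w(b) = 4 - 2*b*4 = 4 - 8*b)
(w(-7) - 39315)*(-38242 + Z(-139)) = ((4 - 8*(-7)) - 39315)*(-38242 + (-1 + 32*(-139))) = ((4 + 56) - 39315)*(-38242 + (-1 - 4448)) = (60 - 39315)*(-38242 - 4449) = -39255*(-42691) = 1675835205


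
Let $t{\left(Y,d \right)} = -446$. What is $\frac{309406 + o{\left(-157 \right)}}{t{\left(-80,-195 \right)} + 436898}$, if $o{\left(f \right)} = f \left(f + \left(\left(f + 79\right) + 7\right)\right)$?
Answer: $\frac{172601}{218226} \approx 0.79093$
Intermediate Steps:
$o{\left(f \right)} = f \left(86 + 2 f\right)$ ($o{\left(f \right)} = f \left(f + \left(\left(79 + f\right) + 7\right)\right) = f \left(f + \left(86 + f\right)\right) = f \left(86 + 2 f\right)$)
$\frac{309406 + o{\left(-157 \right)}}{t{\left(-80,-195 \right)} + 436898} = \frac{309406 + 2 \left(-157\right) \left(43 - 157\right)}{-446 + 436898} = \frac{309406 + 2 \left(-157\right) \left(-114\right)}{436452} = \left(309406 + 35796\right) \frac{1}{436452} = 345202 \cdot \frac{1}{436452} = \frac{172601}{218226}$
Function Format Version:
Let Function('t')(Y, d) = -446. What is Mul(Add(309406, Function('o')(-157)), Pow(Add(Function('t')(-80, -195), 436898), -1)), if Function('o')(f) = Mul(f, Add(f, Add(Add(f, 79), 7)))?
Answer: Rational(172601, 218226) ≈ 0.79093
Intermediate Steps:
Function('o')(f) = Mul(f, Add(86, Mul(2, f))) (Function('o')(f) = Mul(f, Add(f, Add(Add(79, f), 7))) = Mul(f, Add(f, Add(86, f))) = Mul(f, Add(86, Mul(2, f))))
Mul(Add(309406, Function('o')(-157)), Pow(Add(Function('t')(-80, -195), 436898), -1)) = Mul(Add(309406, Mul(2, -157, Add(43, -157))), Pow(Add(-446, 436898), -1)) = Mul(Add(309406, Mul(2, -157, -114)), Pow(436452, -1)) = Mul(Add(309406, 35796), Rational(1, 436452)) = Mul(345202, Rational(1, 436452)) = Rational(172601, 218226)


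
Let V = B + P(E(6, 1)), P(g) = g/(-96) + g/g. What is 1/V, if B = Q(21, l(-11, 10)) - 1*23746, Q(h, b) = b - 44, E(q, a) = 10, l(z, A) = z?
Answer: -48/1142405 ≈ -4.2017e-5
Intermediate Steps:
Q(h, b) = -44 + b
P(g) = 1 - g/96 (P(g) = g*(-1/96) + 1 = -g/96 + 1 = 1 - g/96)
B = -23801 (B = (-44 - 11) - 1*23746 = -55 - 23746 = -23801)
V = -1142405/48 (V = -23801 + (1 - 1/96*10) = -23801 + (1 - 5/48) = -23801 + 43/48 = -1142405/48 ≈ -23800.)
1/V = 1/(-1142405/48) = -48/1142405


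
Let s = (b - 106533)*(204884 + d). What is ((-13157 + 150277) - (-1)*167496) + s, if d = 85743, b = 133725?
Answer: 7903034000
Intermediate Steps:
s = 7902729384 (s = (133725 - 106533)*(204884 + 85743) = 27192*290627 = 7902729384)
((-13157 + 150277) - (-1)*167496) + s = ((-13157 + 150277) - (-1)*167496) + 7902729384 = (137120 - 1*(-167496)) + 7902729384 = (137120 + 167496) + 7902729384 = 304616 + 7902729384 = 7903034000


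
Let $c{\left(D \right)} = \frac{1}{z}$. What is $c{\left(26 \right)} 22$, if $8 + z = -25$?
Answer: $- \frac{2}{3} \approx -0.66667$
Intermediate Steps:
$z = -33$ ($z = -8 - 25 = -33$)
$c{\left(D \right)} = - \frac{1}{33}$ ($c{\left(D \right)} = \frac{1}{-33} = - \frac{1}{33}$)
$c{\left(26 \right)} 22 = \left(- \frac{1}{33}\right) 22 = - \frac{2}{3}$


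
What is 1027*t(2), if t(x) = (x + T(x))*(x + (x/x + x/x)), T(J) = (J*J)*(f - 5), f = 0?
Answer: -73944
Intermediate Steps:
T(J) = -5*J**2 (T(J) = (J*J)*(0 - 5) = J**2*(-5) = -5*J**2)
t(x) = (2 + x)*(x - 5*x**2) (t(x) = (x - 5*x**2)*(x + (x/x + x/x)) = (x - 5*x**2)*(x + (1 + 1)) = (x - 5*x**2)*(x + 2) = (x - 5*x**2)*(2 + x) = (2 + x)*(x - 5*x**2))
1027*t(2) = 1027*(2*(2 - 9*2 - 5*2**2)) = 1027*(2*(2 - 18 - 5*4)) = 1027*(2*(2 - 18 - 20)) = 1027*(2*(-36)) = 1027*(-72) = -73944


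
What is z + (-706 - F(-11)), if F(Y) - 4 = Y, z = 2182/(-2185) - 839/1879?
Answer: -2875758078/4105615 ≈ -700.45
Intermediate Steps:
z = -5933193/4105615 (z = 2182*(-1/2185) - 839*1/1879 = -2182/2185 - 839/1879 = -5933193/4105615 ≈ -1.4451)
F(Y) = 4 + Y
z + (-706 - F(-11)) = -5933193/4105615 + (-706 - (4 - 11)) = -5933193/4105615 + (-706 - 1*(-7)) = -5933193/4105615 + (-706 + 7) = -5933193/4105615 - 699 = -2875758078/4105615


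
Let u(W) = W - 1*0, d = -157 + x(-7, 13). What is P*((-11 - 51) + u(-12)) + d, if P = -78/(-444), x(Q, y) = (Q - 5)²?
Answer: -26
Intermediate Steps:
x(Q, y) = (-5 + Q)²
P = 13/74 (P = -78*(-1/444) = 13/74 ≈ 0.17568)
d = -13 (d = -157 + (-5 - 7)² = -157 + (-12)² = -157 + 144 = -13)
u(W) = W (u(W) = W + 0 = W)
P*((-11 - 51) + u(-12)) + d = 13*((-11 - 51) - 12)/74 - 13 = 13*(-62 - 12)/74 - 13 = (13/74)*(-74) - 13 = -13 - 13 = -26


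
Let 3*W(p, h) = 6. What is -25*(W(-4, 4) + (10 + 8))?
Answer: -500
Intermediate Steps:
W(p, h) = 2 (W(p, h) = (⅓)*6 = 2)
-25*(W(-4, 4) + (10 + 8)) = -25*(2 + (10 + 8)) = -25*(2 + 18) = -25*20 = -500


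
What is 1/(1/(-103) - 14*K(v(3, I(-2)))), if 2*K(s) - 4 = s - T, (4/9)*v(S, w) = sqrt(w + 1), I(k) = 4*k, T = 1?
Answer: -3566272/369676183 + 2673468*I*sqrt(7)/369676183 ≈ -0.009647 + 0.019134*I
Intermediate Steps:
v(S, w) = 9*sqrt(1 + w)/4 (v(S, w) = 9*sqrt(w + 1)/4 = 9*sqrt(1 + w)/4)
K(s) = 3/2 + s/2 (K(s) = 2 + (s - 1*1)/2 = 2 + (s - 1)/2 = 2 + (-1 + s)/2 = 2 + (-1/2 + s/2) = 3/2 + s/2)
1/(1/(-103) - 14*K(v(3, I(-2)))) = 1/(1/(-103) - 14*(3/2 + (9*sqrt(1 + 4*(-2))/4)/2)) = 1/(-1/103 - 14*(3/2 + (9*sqrt(1 - 8)/4)/2)) = 1/(-1/103 - 14*(3/2 + (9*sqrt(-7)/4)/2)) = 1/(-1/103 - 14*(3/2 + (9*(I*sqrt(7))/4)/2)) = 1/(-1/103 - 14*(3/2 + (9*I*sqrt(7)/4)/2)) = 1/(-1/103 - 14*(3/2 + 9*I*sqrt(7)/8)) = 1/(-1/103 + (-21 - 63*I*sqrt(7)/4)) = 1/(-2164/103 - 63*I*sqrt(7)/4)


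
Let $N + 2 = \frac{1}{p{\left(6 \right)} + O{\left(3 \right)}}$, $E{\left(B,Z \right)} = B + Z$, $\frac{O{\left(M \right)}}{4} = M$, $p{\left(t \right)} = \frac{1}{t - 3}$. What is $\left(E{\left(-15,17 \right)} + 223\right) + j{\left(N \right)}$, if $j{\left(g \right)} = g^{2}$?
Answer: $\frac{313066}{1369} \approx 228.68$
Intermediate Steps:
$p{\left(t \right)} = \frac{1}{-3 + t}$
$O{\left(M \right)} = 4 M$
$N = - \frac{71}{37}$ ($N = -2 + \frac{1}{\frac{1}{-3 + 6} + 4 \cdot 3} = -2 + \frac{1}{\frac{1}{3} + 12} = -2 + \frac{1}{\frac{37}{3}} = -2 + \frac{3}{37} = - \frac{71}{37} \approx -1.9189$)
$\left(E{\left(-15,17 \right)} + 223\right) + j{\left(N \right)} = \left(\left(-15 + 17\right) + 223\right) + \left(- \frac{71}{37}\right)^{2} = \left(2 + 223\right) + \frac{5041}{1369} = 225 + \frac{5041}{1369} = \frac{313066}{1369}$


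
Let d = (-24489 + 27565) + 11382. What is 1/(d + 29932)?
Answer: 1/44390 ≈ 2.2528e-5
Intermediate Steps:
d = 14458 (d = 3076 + 11382 = 14458)
1/(d + 29932) = 1/(14458 + 29932) = 1/44390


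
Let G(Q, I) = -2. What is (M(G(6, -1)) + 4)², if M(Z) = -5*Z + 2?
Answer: 256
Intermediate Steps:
M(Z) = 2 - 5*Z
(M(G(6, -1)) + 4)² = ((2 - 5*(-2)) + 4)² = ((2 + 10) + 4)² = (12 + 4)² = 16² = 256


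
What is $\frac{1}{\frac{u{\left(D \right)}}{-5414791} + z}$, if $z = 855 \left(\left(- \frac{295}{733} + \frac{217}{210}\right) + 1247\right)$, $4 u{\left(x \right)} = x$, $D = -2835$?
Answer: $\frac{15876167212}{16935494952096177} \approx 9.3745 \cdot 10^{-7}$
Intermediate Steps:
$u{\left(x \right)} = \frac{x}{4}$
$z = \frac{1563817971}{1466}$ ($z = 855 \left(\left(\left(-295\right) \frac{1}{733} + 217 \cdot \frac{1}{210}\right) + 1247\right) = 855 \left(\left(- \frac{295}{733} + \frac{31}{30}\right) + 1247\right) = 855 \left(\frac{13873}{21990} + 1247\right) = 855 \cdot \frac{27435403}{21990} = \frac{1563817971}{1466} \approx 1.0667 \cdot 10^{6}$)
$\frac{1}{\frac{u{\left(D \right)}}{-5414791} + z} = \frac{1}{\frac{\frac{1}{4} \left(-2835\right)}{-5414791} + \frac{1563817971}{1466}} = \frac{1}{\left(- \frac{2835}{4}\right) \left(- \frac{1}{5414791}\right) + \frac{1563817971}{1466}} = \frac{1}{\frac{2835}{21659164} + \frac{1563817971}{1466}} = \frac{1}{\frac{16935494952096177}{15876167212}} = \frac{15876167212}{16935494952096177}$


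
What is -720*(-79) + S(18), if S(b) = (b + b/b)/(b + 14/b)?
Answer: 9612891/169 ≈ 56881.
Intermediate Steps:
S(b) = (1 + b)/(b + 14/b) (S(b) = (b + 1)/(b + 14/b) = (1 + b)/(b + 14/b))
-720*(-79) + S(18) = -720*(-79) + 18*(1 + 18)/(14 + 18²) = 56880 + 18*19/(14 + 324) = 56880 + 18*19/338 = 56880 + 18*(1/338)*19 = 56880 + 171/169 = 9612891/169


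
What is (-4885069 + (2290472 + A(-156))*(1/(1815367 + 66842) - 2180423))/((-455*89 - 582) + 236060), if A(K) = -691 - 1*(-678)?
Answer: -9400079945324209775/366998757447 ≈ -2.5613e+7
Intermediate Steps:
A(K) = -13 (A(K) = -691 + 678 = -13)
(-4885069 + (2290472 + A(-156))*(1/(1815367 + 66842) - 2180423))/((-455*89 - 582) + 236060) = (-4885069 + (2290472 - 13)*(1/(1815367 + 66842) - 2180423))/((-455*89 - 582) + 236060) = (-4885069 + 2290459*(1/1882209 - 2180423))/((-40495 - 582) + 236060) = (-4885069 + 2290459*(1/1882209 - 2180423))/(-41077 + 236060) = (-4885069 + 2290459*(-4104011794406/1882209))/194983 = (-4885069 - 9400070750603372354/1882209)*(1/194983) = -9400079945324209775/1882209*1/194983 = -9400079945324209775/366998757447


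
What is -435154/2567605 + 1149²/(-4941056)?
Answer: -5539874971229/12686680090880 ≈ -0.43667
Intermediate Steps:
-435154/2567605 + 1149²/(-4941056) = -435154*1/2567605 + 1320201*(-1/4941056) = -435154/2567605 - 1320201/4941056 = -5539874971229/12686680090880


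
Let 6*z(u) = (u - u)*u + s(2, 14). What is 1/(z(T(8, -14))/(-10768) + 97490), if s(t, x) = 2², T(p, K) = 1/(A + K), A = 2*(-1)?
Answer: 16152/1574658479 ≈ 1.0257e-5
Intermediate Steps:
A = -2
T(p, K) = 1/(-2 + K)
s(t, x) = 4
z(u) = ⅔ (z(u) = ((u - u)*u + 4)/6 = (0*u + 4)/6 = (0 + 4)/6 = (⅙)*4 = ⅔)
1/(z(T(8, -14))/(-10768) + 97490) = 1/((⅔)/(-10768) + 97490) = 1/((⅔)*(-1/10768) + 97490) = 1/(-1/16152 + 97490) = 1/(1574658479/16152) = 16152/1574658479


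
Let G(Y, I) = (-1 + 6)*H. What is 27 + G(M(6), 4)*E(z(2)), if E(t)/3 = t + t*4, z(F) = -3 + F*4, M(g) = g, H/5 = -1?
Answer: -1848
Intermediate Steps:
H = -5 (H = 5*(-1) = -5)
z(F) = -3 + 4*F
G(Y, I) = -25 (G(Y, I) = (-1 + 6)*(-5) = 5*(-5) = -25)
E(t) = 15*t (E(t) = 3*(t + t*4) = 3*(t + 4*t) = 3*(5*t) = 15*t)
27 + G(M(6), 4)*E(z(2)) = 27 - 375*(-3 + 4*2) = 27 - 375*(-3 + 8) = 27 - 375*5 = 27 - 25*75 = 27 - 1875 = -1848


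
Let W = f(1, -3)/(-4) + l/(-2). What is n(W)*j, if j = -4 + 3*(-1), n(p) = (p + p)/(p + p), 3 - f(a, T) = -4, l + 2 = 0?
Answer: -7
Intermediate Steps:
l = -2 (l = -2 + 0 = -2)
f(a, T) = 7 (f(a, T) = 3 - 1*(-4) = 3 + 4 = 7)
W = -¾ (W = 7/(-4) - 2/(-2) = 7*(-¼) - 2*(-½) = -7/4 + 1 = -¾ ≈ -0.75000)
n(p) = 1 (n(p) = (2*p)/((2*p)) = (2*p)*(1/(2*p)) = 1)
j = -7 (j = -4 - 3 = -7)
n(W)*j = 1*(-7) = -7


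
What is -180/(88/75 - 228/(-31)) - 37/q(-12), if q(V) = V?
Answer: -1072091/59484 ≈ -18.023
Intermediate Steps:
-180/(88/75 - 228/(-31)) - 37/q(-12) = -180/(88/75 - 228/(-31)) - 37/(-12) = -180/(88*(1/75) - 228*(-1/31)) - 37*(-1/12) = -180/(88/75 + 228/31) + 37/12 = -180/19828/2325 + 37/12 = -180*2325/19828 + 37/12 = -104625/4957 + 37/12 = -1072091/59484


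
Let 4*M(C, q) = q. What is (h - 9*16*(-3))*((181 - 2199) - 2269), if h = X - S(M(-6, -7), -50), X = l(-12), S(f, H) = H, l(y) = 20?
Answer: -2152074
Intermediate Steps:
M(C, q) = q/4
X = 20
h = 70 (h = 20 - 1*(-50) = 20 + 50 = 70)
(h - 9*16*(-3))*((181 - 2199) - 2269) = (70 - 9*16*(-3))*((181 - 2199) - 2269) = (70 - 144*(-3))*(-2018 - 2269) = (70 + 432)*(-4287) = 502*(-4287) = -2152074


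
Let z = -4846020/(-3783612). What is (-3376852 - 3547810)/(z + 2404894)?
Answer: -2183352853262/758265886929 ≈ -2.8794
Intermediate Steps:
z = 403835/315301 (z = -4846020*(-1/3783612) = 403835/315301 ≈ 1.2808)
(-3376852 - 3547810)/(z + 2404894) = (-3376852 - 3547810)/(403835/315301 + 2404894) = -6924662/758265886929/315301 = -6924662*315301/758265886929 = -2183352853262/758265886929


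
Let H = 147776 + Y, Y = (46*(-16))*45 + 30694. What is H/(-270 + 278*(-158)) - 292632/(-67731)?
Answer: 27086647/26257051 ≈ 1.0316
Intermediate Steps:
Y = -2426 (Y = -736*45 + 30694 = -33120 + 30694 = -2426)
H = 145350 (H = 147776 - 2426 = 145350)
H/(-270 + 278*(-158)) - 292632/(-67731) = 145350/(-270 + 278*(-158)) - 292632/(-67731) = 145350/(-270 - 43924) - 292632*(-1/67731) = 145350/(-44194) + 97544/22577 = 145350*(-1/44194) + 97544/22577 = -3825/1163 + 97544/22577 = 27086647/26257051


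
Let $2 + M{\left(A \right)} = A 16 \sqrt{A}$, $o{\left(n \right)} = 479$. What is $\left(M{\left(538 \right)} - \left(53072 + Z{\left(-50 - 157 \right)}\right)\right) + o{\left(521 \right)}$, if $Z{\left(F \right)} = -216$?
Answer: $-52379 + 8608 \sqrt{538} \approx 1.4728 \cdot 10^{5}$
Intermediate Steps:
$M{\left(A \right)} = -2 + 16 A^{\frac{3}{2}}$ ($M{\left(A \right)} = -2 + A 16 \sqrt{A} = -2 + 16 A^{\frac{3}{2}}$)
$\left(M{\left(538 \right)} - \left(53072 + Z{\left(-50 - 157 \right)}\right)\right) + o{\left(521 \right)} = \left(\left(-2 + 16 \cdot 538^{\frac{3}{2}}\right) - 52856\right) + 479 = \left(\left(-2 + 16 \cdot 538 \sqrt{538}\right) + \left(-53072 + 216\right)\right) + 479 = \left(\left(-2 + 8608 \sqrt{538}\right) - 52856\right) + 479 = \left(-52858 + 8608 \sqrt{538}\right) + 479 = -52379 + 8608 \sqrt{538}$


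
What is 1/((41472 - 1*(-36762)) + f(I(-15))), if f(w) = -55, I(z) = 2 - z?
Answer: 1/78179 ≈ 1.2791e-5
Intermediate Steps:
1/((41472 - 1*(-36762)) + f(I(-15))) = 1/((41472 - 1*(-36762)) - 55) = 1/((41472 + 36762) - 55) = 1/(78234 - 55) = 1/78179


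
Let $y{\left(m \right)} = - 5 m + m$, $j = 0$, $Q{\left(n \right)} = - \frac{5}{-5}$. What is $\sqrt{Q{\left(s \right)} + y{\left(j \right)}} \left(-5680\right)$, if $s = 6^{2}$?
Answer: $-5680$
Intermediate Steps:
$s = 36$
$Q{\left(n \right)} = 1$ ($Q{\left(n \right)} = \left(-5\right) \left(- \frac{1}{5}\right) = 1$)
$y{\left(m \right)} = - 4 m$
$\sqrt{Q{\left(s \right)} + y{\left(j \right)}} \left(-5680\right) = \sqrt{1 - 0} \left(-5680\right) = \sqrt{1 + 0} \left(-5680\right) = \sqrt{1} \left(-5680\right) = 1 \left(-5680\right) = -5680$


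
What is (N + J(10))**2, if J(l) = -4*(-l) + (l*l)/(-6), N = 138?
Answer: 234256/9 ≈ 26028.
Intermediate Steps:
J(l) = 4*l - l**2/6 (J(l) = -(-4)*l + l**2*(-1/6) = 4*l - l**2/6)
(N + J(10))**2 = (138 + (1/6)*10*(24 - 1*10))**2 = (138 + (1/6)*10*(24 - 10))**2 = (138 + (1/6)*10*14)**2 = (138 + 70/3)**2 = (484/3)**2 = 234256/9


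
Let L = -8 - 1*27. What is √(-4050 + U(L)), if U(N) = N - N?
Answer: 45*I*√2 ≈ 63.64*I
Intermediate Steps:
L = -35 (L = -8 - 27 = -35)
U(N) = 0
√(-4050 + U(L)) = √(-4050 + 0) = √(-4050) = 45*I*√2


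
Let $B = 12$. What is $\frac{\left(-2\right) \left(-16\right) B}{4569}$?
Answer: $\frac{128}{1523} \approx 0.084045$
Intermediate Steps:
$\frac{\left(-2\right) \left(-16\right) B}{4569} = \frac{\left(-2\right) \left(-16\right) 12}{4569} = 32 \cdot 12 \cdot \frac{1}{4569} = 384 \cdot \frac{1}{4569} = \frac{128}{1523}$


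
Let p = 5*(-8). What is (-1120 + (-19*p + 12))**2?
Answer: 121104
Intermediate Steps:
p = -40
(-1120 + (-19*p + 12))**2 = (-1120 + (-19*(-40) + 12))**2 = (-1120 + (760 + 12))**2 = (-1120 + 772)**2 = (-348)**2 = 121104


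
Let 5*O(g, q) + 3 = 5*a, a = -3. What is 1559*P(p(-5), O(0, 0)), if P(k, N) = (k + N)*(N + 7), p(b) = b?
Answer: -1139629/25 ≈ -45585.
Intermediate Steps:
O(g, q) = -18/5 (O(g, q) = -⅗ + (5*(-3))/5 = -⅗ + (⅕)*(-15) = -⅗ - 3 = -18/5)
P(k, N) = (7 + N)*(N + k) (P(k, N) = (N + k)*(7 + N) = (7 + N)*(N + k))
1559*P(p(-5), O(0, 0)) = 1559*((-18/5)² + 7*(-18/5) + 7*(-5) - 18/5*(-5)) = 1559*(324/25 - 126/5 - 35 + 18) = 1559*(-731/25) = -1139629/25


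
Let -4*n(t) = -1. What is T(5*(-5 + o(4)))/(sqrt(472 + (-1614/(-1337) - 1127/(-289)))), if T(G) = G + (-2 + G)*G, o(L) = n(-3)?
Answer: 53295*sqrt(246476940717)/983203952 ≈ 26.911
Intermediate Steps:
n(t) = 1/4 (n(t) = -1/4*(-1) = 1/4)
o(L) = 1/4
T(G) = G + G*(-2 + G)
T(5*(-5 + o(4)))/(sqrt(472 + (-1614/(-1337) - 1127/(-289)))) = ((5*(-5 + 1/4))*(-1 + 5*(-5 + 1/4)))/(sqrt(472 + (-1614/(-1337) - 1127/(-289)))) = ((5*(-19/4))*(-1 + 5*(-19/4)))/(sqrt(472 + (-1614*(-1/1337) - 1127*(-1/289)))) = (-95*(-1 - 95/4)/4)/(sqrt(472 + (1614/1337 + 1127/289))) = (-95/4*(-99/4))/(sqrt(472 + 1973245/386393)) = 9405/(16*(sqrt(184350741/386393))) = 9405/(16*((sqrt(246476940717)/22729))) = 9405*(17*sqrt(246476940717)/184350741)/16 = 53295*sqrt(246476940717)/983203952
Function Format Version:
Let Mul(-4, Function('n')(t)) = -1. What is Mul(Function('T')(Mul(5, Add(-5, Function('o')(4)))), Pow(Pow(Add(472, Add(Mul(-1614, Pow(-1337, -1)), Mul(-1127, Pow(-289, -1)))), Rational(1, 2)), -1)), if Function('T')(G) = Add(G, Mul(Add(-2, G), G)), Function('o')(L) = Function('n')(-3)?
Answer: Mul(Rational(53295, 983203952), Pow(246476940717, Rational(1, 2))) ≈ 26.911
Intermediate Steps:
Function('n')(t) = Rational(1, 4) (Function('n')(t) = Mul(Rational(-1, 4), -1) = Rational(1, 4))
Function('o')(L) = Rational(1, 4)
Function('T')(G) = Add(G, Mul(G, Add(-2, G)))
Mul(Function('T')(Mul(5, Add(-5, Function('o')(4)))), Pow(Pow(Add(472, Add(Mul(-1614, Pow(-1337, -1)), Mul(-1127, Pow(-289, -1)))), Rational(1, 2)), -1)) = Mul(Mul(Mul(5, Add(-5, Rational(1, 4))), Add(-1, Mul(5, Add(-5, Rational(1, 4))))), Pow(Pow(Add(472, Add(Mul(-1614, Pow(-1337, -1)), Mul(-1127, Pow(-289, -1)))), Rational(1, 2)), -1)) = Mul(Mul(Mul(5, Rational(-19, 4)), Add(-1, Mul(5, Rational(-19, 4)))), Pow(Pow(Add(472, Add(Mul(-1614, Rational(-1, 1337)), Mul(-1127, Rational(-1, 289)))), Rational(1, 2)), -1)) = Mul(Mul(Rational(-95, 4), Add(-1, Rational(-95, 4))), Pow(Pow(Add(472, Add(Rational(1614, 1337), Rational(1127, 289))), Rational(1, 2)), -1)) = Mul(Mul(Rational(-95, 4), Rational(-99, 4)), Pow(Pow(Add(472, Rational(1973245, 386393)), Rational(1, 2)), -1)) = Mul(Rational(9405, 16), Pow(Pow(Rational(184350741, 386393), Rational(1, 2)), -1)) = Mul(Rational(9405, 16), Pow(Mul(Rational(1, 22729), Pow(246476940717, Rational(1, 2))), -1)) = Mul(Rational(9405, 16), Mul(Rational(17, 184350741), Pow(246476940717, Rational(1, 2)))) = Mul(Rational(53295, 983203952), Pow(246476940717, Rational(1, 2)))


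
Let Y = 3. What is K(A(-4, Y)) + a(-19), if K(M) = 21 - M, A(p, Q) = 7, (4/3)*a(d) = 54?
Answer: 109/2 ≈ 54.500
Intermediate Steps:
a(d) = 81/2 (a(d) = (3/4)*54 = 81/2)
K(A(-4, Y)) + a(-19) = (21 - 1*7) + 81/2 = (21 - 7) + 81/2 = 14 + 81/2 = 109/2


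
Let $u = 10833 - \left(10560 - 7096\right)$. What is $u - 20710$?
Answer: $-13341$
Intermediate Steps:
$u = 7369$ ($u = 10833 - \left(10560 - 7096\right) = 10833 - 3464 = 7369$)
$u - 20710 = 7369 - 20710 = -13341$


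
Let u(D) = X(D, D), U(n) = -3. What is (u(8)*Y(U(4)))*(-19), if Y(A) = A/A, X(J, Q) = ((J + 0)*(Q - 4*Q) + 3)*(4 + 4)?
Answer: 28728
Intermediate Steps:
X(J, Q) = 24 - 24*J*Q (X(J, Q) = (J*(-3*Q) + 3)*8 = (-3*J*Q + 3)*8 = (3 - 3*J*Q)*8 = 24 - 24*J*Q)
u(D) = 24 - 24*D² (u(D) = 24 - 24*D*D = 24 - 24*D²)
Y(A) = 1
(u(8)*Y(U(4)))*(-19) = ((24 - 24*8²)*1)*(-19) = ((24 - 24*64)*1)*(-19) = ((24 - 1536)*1)*(-19) = -1512*1*(-19) = -1512*(-19) = 28728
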